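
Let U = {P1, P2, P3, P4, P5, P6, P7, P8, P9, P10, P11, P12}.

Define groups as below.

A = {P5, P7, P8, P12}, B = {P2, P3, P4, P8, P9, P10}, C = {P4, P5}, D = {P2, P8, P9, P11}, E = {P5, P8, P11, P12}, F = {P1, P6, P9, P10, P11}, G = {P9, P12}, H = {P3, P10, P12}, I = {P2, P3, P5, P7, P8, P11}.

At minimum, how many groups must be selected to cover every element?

3

A, B, and F cover everything between them: the union {P1, P2, P3, P4, P5, P6, P7, P8, P9, P10, P11, P12} is all of U.
Only F contains P1, so F is forced; the remaining 7 elements need at least 2 more groups (each remaining group adds at most 5) — so at least 3 groups are needed, and 3 is optimal.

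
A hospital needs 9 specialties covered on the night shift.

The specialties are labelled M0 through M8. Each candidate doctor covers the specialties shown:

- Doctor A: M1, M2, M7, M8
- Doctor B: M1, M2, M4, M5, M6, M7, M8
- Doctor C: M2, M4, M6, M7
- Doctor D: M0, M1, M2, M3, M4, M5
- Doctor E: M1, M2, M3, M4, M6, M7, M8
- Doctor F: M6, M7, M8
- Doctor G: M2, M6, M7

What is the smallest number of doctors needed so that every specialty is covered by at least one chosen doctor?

D and F together: D ∪ F = {M0, M1, M2, M3, M4, M5, M6, M7, M8} — every specialty is covered.
No single doctor has all 9 specialties (the largest, B, has 7), so 2 is optimal.

2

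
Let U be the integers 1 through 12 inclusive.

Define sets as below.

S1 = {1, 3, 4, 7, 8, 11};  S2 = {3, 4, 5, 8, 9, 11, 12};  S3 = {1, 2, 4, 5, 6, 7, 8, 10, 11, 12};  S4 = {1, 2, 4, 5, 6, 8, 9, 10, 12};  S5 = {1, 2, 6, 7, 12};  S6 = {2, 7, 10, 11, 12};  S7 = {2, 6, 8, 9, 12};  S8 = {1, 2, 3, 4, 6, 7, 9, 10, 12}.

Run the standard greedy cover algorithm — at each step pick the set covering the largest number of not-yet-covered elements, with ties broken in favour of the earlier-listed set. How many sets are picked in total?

2

Greedy: pick S3 (covers 10 new) → pick S2 (covers 2 new). Total picks: 2.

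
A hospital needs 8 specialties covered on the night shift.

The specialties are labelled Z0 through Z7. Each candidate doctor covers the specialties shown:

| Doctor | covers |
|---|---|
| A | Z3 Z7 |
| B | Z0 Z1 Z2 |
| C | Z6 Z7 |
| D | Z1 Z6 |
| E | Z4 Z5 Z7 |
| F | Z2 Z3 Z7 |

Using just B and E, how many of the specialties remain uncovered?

Union of B, E = {Z0, Z1, Z2, Z4, Z5, Z7}.
Not covered: Z3, Z6 — 2 specialties.

2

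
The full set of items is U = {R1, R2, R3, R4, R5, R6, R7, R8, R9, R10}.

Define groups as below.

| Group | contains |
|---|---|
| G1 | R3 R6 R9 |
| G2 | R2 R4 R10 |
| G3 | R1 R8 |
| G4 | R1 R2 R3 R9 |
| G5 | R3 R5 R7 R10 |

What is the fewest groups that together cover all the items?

4

Take {G1, G2, G3, G5}. Their union is {R1, R2, R3, R4, R5, R6, R7, R8, R9, R10}, which is all 10 items.
Only G2 contains R4, so G2 is forced; the remaining 7 items need at least 3 more groups (each remaining group adds at most 3) — so at least 4 groups are needed, and 4 is optimal.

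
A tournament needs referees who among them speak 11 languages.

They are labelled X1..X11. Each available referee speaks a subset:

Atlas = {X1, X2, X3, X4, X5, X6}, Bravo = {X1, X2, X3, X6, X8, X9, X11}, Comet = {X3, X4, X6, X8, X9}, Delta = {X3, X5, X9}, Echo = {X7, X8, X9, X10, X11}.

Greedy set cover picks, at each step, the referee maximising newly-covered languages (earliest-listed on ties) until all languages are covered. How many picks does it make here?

Greedy: pick Bravo (covers 7 new) → pick Atlas (covers 2 new) → pick Echo (covers 2 new). Total picks: 3.
(The true minimum cover uses only 2 referees, so greedy is not optimal here.)

3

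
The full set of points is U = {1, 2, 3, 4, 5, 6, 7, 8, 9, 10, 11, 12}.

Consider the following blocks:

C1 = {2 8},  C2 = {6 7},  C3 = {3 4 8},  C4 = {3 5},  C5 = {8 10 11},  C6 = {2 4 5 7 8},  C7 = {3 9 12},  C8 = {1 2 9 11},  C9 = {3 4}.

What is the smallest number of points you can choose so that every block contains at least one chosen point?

The 4 points {3, 7, 8, 9} hit every block.
No choice of 3 points meets every block, so 4 is the minimum.

4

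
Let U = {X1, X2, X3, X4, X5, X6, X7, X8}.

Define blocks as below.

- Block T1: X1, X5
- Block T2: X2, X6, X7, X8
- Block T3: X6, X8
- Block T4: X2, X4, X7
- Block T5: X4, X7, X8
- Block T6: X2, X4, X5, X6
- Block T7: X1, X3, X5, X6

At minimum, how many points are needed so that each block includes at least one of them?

3

The 3 points {X4, X5, X8} hit every block.
The blocks T1, T3, T4 are pairwise disjoint, so any hitting set needs a separate point for each — at least 3. Hence 3 is optimal.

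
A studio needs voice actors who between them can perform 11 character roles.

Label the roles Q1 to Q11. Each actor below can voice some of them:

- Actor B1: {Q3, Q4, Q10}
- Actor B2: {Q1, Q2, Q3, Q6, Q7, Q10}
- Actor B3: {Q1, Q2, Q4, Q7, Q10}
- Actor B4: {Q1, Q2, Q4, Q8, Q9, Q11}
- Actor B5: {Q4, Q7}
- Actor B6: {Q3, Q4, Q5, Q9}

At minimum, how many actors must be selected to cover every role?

3

B2 and B4 and B6 together: B2 ∪ B4 ∪ B6 = {Q1, Q2, Q3, Q4, Q5, Q6, Q7, Q8, Q9, Q10, Q11} — every role is covered.
Only B6 contains Q5, so B6 is forced; the remaining 7 roles need at least 2 more actors (each remaining actor adds at most 5) — so at least 3 actors are needed, and 3 is optimal.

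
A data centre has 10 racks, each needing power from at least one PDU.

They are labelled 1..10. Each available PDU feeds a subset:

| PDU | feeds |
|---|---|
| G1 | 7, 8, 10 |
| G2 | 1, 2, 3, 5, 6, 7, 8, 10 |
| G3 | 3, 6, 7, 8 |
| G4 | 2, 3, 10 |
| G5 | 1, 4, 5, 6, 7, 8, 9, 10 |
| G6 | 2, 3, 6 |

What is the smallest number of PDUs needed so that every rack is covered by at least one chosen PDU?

G4 and G5 together: G4 ∪ G5 = {1, 2, 3, 4, 5, 6, 7, 8, 9, 10} — every rack is covered.
No single PDU has all 10 racks (the largest, G2, has 8), so 2 is optimal.

2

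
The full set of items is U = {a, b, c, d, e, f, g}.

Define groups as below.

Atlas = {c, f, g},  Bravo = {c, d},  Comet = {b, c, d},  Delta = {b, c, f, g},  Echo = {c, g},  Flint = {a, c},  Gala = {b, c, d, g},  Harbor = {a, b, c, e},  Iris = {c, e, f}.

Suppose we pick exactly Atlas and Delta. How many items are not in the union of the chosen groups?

3

Union of Atlas, Delta = {b, c, f, g}.
Not covered: a, d, e — 3 items.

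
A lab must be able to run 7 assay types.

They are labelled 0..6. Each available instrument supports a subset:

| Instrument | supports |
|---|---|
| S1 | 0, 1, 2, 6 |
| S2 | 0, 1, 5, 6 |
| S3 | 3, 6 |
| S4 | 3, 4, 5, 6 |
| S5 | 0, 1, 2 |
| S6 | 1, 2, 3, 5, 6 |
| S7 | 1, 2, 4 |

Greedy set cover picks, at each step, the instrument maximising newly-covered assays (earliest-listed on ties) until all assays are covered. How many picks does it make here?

3

Greedy: pick S6 (covers 5 new) → pick S1 (covers 1 new) → pick S4 (covers 1 new). Total picks: 3.
(The true minimum cover uses only 2 instruments, so greedy is not optimal here.)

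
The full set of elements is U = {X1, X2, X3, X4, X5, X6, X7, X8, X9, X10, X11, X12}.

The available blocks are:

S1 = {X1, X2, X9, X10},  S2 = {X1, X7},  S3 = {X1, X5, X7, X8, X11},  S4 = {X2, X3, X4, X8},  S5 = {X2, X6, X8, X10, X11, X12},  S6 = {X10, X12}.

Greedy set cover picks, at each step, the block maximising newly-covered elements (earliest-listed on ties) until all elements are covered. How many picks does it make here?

4

Greedy: pick S5 (covers 6 new) → pick S3 (covers 3 new) → pick S4 (covers 2 new) → pick S1 (covers 1 new). Total picks: 4.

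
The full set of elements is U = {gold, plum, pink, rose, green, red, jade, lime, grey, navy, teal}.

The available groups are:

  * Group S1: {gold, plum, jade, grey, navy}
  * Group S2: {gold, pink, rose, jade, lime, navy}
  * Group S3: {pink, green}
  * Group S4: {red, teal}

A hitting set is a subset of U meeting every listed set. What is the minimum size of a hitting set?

Take H = {pink, grey, teal}. Each listed group contains at least one of these, so H is a hitting set of size 3.
The groups S1, S3, S4 are pairwise disjoint, so any hitting set needs a separate element for each — at least 3. Hence 3 is optimal.

3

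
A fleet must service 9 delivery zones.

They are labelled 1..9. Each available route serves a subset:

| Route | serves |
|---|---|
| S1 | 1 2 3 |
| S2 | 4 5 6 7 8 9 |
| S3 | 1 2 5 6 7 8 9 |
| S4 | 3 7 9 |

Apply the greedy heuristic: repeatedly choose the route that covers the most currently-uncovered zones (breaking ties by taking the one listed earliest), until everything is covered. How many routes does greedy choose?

3

Greedy: pick S3 (covers 7 new) → pick S1 (covers 1 new) → pick S2 (covers 1 new). Total picks: 3.
(The true minimum cover uses only 2 routes, so greedy is not optimal here.)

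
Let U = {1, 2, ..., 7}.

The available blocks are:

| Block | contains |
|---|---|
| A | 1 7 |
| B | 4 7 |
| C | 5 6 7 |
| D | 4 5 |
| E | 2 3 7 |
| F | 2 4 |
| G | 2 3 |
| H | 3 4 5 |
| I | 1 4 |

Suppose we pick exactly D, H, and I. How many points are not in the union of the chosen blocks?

3

Union of D, H, I = {1, 3, 4, 5}.
Not covered: 2, 6, 7 — 3 points.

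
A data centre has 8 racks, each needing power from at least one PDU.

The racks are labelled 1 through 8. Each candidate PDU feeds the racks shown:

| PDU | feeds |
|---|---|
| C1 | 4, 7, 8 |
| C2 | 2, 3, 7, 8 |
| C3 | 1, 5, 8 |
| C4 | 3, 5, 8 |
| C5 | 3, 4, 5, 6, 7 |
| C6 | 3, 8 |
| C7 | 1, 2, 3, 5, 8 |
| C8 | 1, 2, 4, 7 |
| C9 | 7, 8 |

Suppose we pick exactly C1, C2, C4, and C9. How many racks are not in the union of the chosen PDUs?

2

Union of C1, C2, C4, C9 = {2, 3, 4, 5, 7, 8}.
Not covered: 1, 6 — 2 racks.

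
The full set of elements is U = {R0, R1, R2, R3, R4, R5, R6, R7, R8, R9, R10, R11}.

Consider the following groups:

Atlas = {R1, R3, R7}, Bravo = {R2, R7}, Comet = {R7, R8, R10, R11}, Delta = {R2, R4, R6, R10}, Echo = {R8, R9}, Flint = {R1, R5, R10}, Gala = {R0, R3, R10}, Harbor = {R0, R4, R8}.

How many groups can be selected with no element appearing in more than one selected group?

Bravo, Echo, Gala are pairwise disjoint (Bravo={R2,R7}; Echo={R8,R9}; Gala={R0,R3,R10}).
Every remaining group overlaps one of these, and no 4 of the listed groups are pairwise disjoint, so 3 is the maximum.

3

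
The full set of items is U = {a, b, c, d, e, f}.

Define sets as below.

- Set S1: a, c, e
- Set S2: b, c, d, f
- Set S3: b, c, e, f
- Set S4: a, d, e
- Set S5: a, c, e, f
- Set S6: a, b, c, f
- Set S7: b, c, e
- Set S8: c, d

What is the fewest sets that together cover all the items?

2

S3 and S4 together: S3 ∪ S4 = {a, b, c, d, e, f} — every item is covered.
No single set has all 6 items (the largest, S2, has 4), so 2 is optimal.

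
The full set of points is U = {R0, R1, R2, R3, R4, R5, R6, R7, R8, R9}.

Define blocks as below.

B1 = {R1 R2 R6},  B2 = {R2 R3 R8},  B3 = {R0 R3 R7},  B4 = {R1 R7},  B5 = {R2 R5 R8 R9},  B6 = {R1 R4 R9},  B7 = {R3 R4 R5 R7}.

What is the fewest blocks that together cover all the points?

Take {B1, B3, B5, B7}. Their union is {R0, R1, R2, R3, R4, R5, R6, R7, R8, R9}, which is all 10 points.
No 3 of the 7 blocks cover everything (all 35 combinations miss at least one point), so 4 is optimal.

4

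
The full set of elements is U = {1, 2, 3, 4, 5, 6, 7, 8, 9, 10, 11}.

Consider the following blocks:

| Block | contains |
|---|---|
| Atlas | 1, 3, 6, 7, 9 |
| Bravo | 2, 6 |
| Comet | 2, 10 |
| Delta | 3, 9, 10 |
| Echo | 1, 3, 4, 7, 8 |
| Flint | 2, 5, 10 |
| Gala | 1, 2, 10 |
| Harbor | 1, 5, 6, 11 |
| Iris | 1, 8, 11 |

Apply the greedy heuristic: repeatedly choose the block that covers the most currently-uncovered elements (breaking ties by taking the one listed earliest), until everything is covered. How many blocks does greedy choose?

Greedy: pick Atlas (covers 5 new) → pick Flint (covers 3 new) → pick Echo (covers 2 new) → pick Harbor (covers 1 new). Total picks: 4.

4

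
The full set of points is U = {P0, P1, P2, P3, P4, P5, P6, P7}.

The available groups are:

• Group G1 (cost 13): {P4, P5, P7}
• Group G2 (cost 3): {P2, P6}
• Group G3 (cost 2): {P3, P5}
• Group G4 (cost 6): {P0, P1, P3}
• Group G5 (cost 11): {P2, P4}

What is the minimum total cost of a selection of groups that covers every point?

22

G1, G2, G4 together cover every point (G1 ∪ G2 ∪ G4 = {P0, P1, P2, P3, P4, P5, P6, P7}); total cost 13 + 3 + 6 = 22.
The greedy pick G3, G2, G4, G1 costs 24; no covering selection beats 22.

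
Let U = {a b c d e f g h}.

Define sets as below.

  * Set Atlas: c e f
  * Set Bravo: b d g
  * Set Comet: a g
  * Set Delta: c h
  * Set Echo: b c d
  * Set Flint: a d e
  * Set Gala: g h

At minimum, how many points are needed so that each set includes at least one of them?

3

Take T = {a, c, g}. Each listed set contains at least one of these, so T is a hitting set of size 3.
No choice of 2 points meets every set, so 3 is the minimum.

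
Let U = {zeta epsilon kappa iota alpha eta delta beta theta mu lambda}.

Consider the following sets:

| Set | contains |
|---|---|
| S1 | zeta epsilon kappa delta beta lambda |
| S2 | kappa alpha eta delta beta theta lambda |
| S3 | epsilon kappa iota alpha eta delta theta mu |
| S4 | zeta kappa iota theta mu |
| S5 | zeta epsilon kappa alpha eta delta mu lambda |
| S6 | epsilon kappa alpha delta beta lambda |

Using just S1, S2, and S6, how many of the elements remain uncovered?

2

Union of S1, S2, S6 = {zeta, epsilon, kappa, alpha, eta, delta, beta, theta, lambda}.
Not covered: iota, mu — 2 elements.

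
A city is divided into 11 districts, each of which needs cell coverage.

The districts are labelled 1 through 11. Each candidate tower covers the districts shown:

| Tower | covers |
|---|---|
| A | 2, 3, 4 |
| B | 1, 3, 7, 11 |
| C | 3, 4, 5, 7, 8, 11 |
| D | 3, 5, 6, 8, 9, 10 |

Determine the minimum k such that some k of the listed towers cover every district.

3

A and B and D together: A ∪ B ∪ D = {1, 2, 3, 4, 5, 6, 7, 8, 9, 10, 11} — every district is covered.
Only B contains 1, so B is forced; the remaining 7 districts need at least 2 more towers (each remaining tower adds at most 5) — so at least 3 towers are needed, and 3 is optimal.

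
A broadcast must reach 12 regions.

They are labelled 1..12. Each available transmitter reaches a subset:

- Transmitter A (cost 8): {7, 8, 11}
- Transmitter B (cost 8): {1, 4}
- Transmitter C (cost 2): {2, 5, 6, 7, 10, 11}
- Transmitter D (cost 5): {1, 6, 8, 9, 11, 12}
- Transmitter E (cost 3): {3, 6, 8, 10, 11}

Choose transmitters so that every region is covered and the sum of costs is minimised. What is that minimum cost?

18

B, C, D, E together cover every region (B ∪ C ∪ D ∪ E = {1, 2, 3, 4, 5, 6, 7, 8, 9, 10, 11, 12}); total cost 8 + 2 + 5 + 3 = 18.
No covering selection has total cost below 18.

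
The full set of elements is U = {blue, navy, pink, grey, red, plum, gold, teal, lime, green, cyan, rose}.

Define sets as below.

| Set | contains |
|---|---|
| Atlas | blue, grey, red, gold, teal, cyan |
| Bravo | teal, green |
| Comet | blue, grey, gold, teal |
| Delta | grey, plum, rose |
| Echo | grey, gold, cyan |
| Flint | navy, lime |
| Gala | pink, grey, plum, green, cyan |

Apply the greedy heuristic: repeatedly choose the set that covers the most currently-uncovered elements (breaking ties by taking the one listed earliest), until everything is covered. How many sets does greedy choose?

Greedy: pick Atlas (covers 6 new) → pick Gala (covers 3 new) → pick Flint (covers 2 new) → pick Delta (covers 1 new). Total picks: 4.

4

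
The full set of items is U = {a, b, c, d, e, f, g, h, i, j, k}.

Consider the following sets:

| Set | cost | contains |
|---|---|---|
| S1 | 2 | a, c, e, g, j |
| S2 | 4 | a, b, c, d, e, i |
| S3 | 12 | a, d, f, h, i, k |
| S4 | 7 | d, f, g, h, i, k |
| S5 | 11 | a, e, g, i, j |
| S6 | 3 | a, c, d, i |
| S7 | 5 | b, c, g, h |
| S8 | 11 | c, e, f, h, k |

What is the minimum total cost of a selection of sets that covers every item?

13

S1, S2, S4 together cover every item (S1 ∪ S2 ∪ S4 = {a, b, c, d, e, f, g, h, i, j, k}); total cost 2 + 4 + 7 = 13.
No covering selection has total cost below 13.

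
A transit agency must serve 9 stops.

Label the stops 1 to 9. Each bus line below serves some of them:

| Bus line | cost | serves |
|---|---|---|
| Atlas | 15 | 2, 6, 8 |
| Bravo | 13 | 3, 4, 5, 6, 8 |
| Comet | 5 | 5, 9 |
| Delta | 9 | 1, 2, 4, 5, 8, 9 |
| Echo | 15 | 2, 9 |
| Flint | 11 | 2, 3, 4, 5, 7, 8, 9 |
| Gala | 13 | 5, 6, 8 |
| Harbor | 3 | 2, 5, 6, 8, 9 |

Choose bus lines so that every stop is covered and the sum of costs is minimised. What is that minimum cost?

23

Delta, Flint, Harbor together cover every stop (Delta ∪ Flint ∪ Harbor = {1, 2, 3, 4, 5, 6, 7, 8, 9}); total cost 9 + 11 + 3 = 23.
No covering selection has total cost below 23.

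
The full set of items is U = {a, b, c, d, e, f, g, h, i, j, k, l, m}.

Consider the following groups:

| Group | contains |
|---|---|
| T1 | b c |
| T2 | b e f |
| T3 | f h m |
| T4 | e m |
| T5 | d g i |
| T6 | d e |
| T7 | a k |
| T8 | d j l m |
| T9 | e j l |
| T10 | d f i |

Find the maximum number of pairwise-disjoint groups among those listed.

5

T1, T3, T5, T7, T9 are pairwise disjoint (T1={b,c}; T3={f,h,m}; T5={d,g,i}; T7={a,k}; T9={e,j,l}).
Every remaining group overlaps one of these, and no 6 of the listed groups are pairwise disjoint, so 5 is the maximum.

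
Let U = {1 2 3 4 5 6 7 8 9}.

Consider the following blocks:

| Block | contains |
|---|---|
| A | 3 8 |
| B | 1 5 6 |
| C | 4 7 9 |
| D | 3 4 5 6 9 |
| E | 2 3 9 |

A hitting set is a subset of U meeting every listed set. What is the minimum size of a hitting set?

3

The 3 items {3, 4, 6} hit every block.
The blocks A, B, C are pairwise disjoint, so any hitting set needs a separate item for each — at least 3. Hence 3 is optimal.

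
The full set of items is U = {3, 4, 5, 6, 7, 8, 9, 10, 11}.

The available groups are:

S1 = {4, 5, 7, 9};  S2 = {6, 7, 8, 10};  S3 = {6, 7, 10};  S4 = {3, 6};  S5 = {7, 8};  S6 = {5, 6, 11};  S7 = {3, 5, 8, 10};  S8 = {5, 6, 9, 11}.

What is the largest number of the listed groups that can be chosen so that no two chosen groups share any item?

2

S1, S4 are pairwise disjoint (S1={4,5,7,9}; S4={3,6}).
Every remaining group overlaps one of these, and no 3 of the listed groups are pairwise disjoint, so 2 is the maximum.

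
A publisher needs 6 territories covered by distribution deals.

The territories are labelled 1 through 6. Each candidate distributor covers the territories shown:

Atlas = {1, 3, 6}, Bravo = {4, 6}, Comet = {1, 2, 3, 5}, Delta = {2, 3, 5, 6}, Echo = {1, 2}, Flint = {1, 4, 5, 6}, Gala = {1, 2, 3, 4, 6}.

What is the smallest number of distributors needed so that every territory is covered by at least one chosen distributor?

2

Bravo and Comet together: Bravo ∪ Comet = {1, 2, 3, 4, 5, 6} — every territory is covered.
No single distributor has all 6 territories (the largest, Gala, has 5), so 2 is optimal.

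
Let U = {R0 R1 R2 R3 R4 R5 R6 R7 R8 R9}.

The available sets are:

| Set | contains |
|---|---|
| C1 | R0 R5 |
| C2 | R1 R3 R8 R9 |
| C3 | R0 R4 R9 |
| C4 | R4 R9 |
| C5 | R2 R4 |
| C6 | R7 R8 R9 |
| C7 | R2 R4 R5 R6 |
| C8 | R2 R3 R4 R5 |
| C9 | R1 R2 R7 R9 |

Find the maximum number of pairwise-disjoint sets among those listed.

C1, C5, C6 are pairwise disjoint (C1={R0,R5}; C5={R2,R4}; C6={R7,R8,R9}).
Every remaining set overlaps one of these, and no 4 of the listed sets are pairwise disjoint, so 3 is the maximum.

3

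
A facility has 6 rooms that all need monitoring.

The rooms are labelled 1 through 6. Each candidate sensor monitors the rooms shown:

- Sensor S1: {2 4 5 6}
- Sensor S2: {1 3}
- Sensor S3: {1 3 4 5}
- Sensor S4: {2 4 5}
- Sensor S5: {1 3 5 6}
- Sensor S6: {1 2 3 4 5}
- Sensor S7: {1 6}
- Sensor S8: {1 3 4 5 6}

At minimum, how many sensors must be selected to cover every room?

2

Take {S1, S6}. Their union is {1, 2, 3, 4, 5, 6}, which is all 6 rooms.
No single sensor has all 6 rooms (the largest, S6, has 5), so 2 is optimal.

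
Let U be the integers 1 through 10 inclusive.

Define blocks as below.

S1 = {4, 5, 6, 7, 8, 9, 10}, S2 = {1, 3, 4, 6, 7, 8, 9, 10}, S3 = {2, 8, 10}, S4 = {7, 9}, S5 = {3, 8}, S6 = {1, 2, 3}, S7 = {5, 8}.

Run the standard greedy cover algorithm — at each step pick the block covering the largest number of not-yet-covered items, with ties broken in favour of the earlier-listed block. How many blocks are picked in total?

Greedy: pick S2 (covers 8 new) → pick S1 (covers 1 new) → pick S3 (covers 1 new). Total picks: 3.
(The true minimum cover uses only 2 blocks, so greedy is not optimal here.)

3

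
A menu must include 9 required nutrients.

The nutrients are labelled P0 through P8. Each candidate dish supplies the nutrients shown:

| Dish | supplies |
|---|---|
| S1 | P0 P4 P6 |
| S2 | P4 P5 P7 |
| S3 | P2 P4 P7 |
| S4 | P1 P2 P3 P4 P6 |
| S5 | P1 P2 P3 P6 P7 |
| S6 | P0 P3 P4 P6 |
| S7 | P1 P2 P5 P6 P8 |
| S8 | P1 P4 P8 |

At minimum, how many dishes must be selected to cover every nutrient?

3

S1 and S5 and S7 together: S1 ∪ S5 ∪ S7 = {P0, P1, P2, P3, P4, P5, P6, P7, P8} — every nutrient is covered.
No 2 of the 8 dishes cover everything (all 28 combinations miss at least one nutrient), so 3 is optimal.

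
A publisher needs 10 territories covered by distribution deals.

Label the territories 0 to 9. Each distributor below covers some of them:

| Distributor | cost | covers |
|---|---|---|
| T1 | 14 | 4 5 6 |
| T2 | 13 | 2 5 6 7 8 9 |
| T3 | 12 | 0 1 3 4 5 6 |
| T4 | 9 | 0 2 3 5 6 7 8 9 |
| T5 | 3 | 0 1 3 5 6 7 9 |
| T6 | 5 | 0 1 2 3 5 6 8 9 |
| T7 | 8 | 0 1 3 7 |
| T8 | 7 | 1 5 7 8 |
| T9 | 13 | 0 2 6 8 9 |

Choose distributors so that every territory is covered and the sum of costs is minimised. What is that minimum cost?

T3, T5, T6 together cover every territory (T3 ∪ T5 ∪ T6 = {0, 1, 2, 3, 4, 5, 6, 7, 8, 9}); total cost 12 + 3 + 5 = 20.
No covering selection has total cost below 20.

20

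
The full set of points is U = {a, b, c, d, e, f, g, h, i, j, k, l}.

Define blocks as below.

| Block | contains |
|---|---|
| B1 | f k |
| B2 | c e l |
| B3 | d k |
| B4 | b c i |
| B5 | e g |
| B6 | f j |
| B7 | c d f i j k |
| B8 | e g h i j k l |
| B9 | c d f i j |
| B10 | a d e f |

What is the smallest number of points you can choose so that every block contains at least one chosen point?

4

The 4 points {d, e, f, i} hit every block.
The blocks B3, B4, B5, B6 are pairwise disjoint, so any hitting set needs a separate point for each — at least 4. Hence 4 is optimal.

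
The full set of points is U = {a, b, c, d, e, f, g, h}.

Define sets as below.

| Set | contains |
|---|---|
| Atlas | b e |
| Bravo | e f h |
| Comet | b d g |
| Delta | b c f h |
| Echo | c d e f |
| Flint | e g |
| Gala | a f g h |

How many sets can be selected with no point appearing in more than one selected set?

Bravo, Comet are pairwise disjoint (Bravo={e,f,h}; Comet={b,d,g}).
Every remaining set overlaps one of these, and no 3 of the listed sets are pairwise disjoint, so 2 is the maximum.

2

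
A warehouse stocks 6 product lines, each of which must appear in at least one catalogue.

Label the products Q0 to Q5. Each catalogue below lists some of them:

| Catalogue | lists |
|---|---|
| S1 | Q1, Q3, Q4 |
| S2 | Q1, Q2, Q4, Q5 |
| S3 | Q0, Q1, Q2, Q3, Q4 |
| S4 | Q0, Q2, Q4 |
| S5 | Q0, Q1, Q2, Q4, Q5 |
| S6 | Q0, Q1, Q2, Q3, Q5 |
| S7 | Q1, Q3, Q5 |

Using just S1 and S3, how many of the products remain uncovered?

1

Union of S1, S3 = {Q0, Q1, Q2, Q3, Q4}.
Not covered: Q5 — 1 product.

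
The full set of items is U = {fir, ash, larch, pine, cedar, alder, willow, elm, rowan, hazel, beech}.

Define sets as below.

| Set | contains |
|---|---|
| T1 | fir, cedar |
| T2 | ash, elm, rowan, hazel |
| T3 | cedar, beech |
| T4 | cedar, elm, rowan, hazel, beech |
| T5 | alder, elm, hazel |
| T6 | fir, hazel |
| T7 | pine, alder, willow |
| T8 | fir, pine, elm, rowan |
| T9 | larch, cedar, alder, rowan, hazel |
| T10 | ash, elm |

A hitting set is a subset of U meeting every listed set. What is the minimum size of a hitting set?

Take H = {fir, ash, alder, beech}. Each listed set contains at least one of these, so H is a hitting set of size 4.
The sets T3, T6, T7, T10 are pairwise disjoint, so any hitting set needs a separate item for each — at least 4. Hence 4 is optimal.

4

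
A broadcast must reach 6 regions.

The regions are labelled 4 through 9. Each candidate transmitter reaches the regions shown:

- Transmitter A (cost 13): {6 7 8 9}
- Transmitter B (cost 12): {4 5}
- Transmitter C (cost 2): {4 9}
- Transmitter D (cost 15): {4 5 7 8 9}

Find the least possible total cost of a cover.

25

A, B together cover every region (A ∪ B = {4, 5, 6, 7, 8, 9}); total cost 13 + 12 = 25.
The greedy pick C, A, B costs 27; no covering selection beats 25.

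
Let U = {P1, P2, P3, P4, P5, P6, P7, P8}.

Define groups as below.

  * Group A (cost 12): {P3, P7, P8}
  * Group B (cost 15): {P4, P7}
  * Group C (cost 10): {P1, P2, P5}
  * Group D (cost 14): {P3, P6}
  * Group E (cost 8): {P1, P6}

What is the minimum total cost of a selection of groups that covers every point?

A, B, C, E together cover every point (A ∪ B ∪ C ∪ E = {P1, P2, P3, P4, P5, P6, P7, P8}); total cost 12 + 15 + 10 + 8 = 45.
No covering selection has total cost below 45.

45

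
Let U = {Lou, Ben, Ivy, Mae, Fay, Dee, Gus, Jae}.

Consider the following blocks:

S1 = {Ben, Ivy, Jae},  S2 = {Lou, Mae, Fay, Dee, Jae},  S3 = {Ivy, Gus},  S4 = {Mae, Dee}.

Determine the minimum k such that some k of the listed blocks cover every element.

3

S1, S2, and S3 cover everything between them: the union {Lou, Ben, Ivy, Mae, Fay, Dee, Gus, Jae} is all of U.
Only S2 contains Lou, so S2 is forced; the remaining 3 elements need at least 2 more blocks (each remaining block adds at most 2) — so at least 3 blocks are needed, and 3 is optimal.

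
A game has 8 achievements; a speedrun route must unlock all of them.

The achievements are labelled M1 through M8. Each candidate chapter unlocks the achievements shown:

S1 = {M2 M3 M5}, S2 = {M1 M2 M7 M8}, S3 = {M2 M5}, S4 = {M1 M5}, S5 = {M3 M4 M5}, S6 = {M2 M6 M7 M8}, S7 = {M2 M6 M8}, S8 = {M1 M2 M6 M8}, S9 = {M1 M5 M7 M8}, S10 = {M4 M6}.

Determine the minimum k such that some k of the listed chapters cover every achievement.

3

Take {S2, S5, S10}. Their union is {M1, M2, M3, M4, M5, M6, M7, M8}, which is all 8 achievements.
No 2 of the 10 chapters cover everything (all 45 combinations miss at least one achievement), so 3 is optimal.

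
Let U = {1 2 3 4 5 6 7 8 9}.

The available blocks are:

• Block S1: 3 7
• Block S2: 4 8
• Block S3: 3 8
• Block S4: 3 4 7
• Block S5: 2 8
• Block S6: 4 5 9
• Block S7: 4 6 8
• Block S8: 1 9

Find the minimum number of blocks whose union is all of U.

5

S1, S5, S6, S7, and S8 cover everything between them: the union {1, 2, 3, 4, 5, 6, 7, 8, 9} is all of U.
No 4 of the 8 blocks cover everything (all 70 combinations miss at least one element), so 5 is optimal.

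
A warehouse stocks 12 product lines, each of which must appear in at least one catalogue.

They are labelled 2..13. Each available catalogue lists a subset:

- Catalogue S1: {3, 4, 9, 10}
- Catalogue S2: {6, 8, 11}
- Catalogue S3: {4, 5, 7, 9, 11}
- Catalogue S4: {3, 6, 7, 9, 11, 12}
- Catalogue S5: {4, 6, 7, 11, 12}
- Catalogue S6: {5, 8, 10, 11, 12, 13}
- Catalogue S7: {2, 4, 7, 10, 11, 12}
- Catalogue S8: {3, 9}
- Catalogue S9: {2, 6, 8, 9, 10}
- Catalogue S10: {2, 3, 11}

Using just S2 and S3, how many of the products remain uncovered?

5

Union of S2, S3 = {4, 5, 6, 7, 8, 9, 11}.
Not covered: 2, 3, 10, 12, 13 — 5 products.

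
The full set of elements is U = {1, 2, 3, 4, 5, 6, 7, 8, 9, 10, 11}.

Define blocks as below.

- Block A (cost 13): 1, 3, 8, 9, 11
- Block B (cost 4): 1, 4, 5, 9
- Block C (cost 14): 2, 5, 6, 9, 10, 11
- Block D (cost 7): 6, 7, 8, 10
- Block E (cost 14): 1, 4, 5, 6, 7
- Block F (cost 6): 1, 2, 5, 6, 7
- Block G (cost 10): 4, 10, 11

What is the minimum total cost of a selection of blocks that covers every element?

29

A, F, G together cover every element (A ∪ F ∪ G = {1, 2, 3, 4, 5, 6, 7, 8, 9, 10, 11}); total cost 13 + 6 + 10 = 29.
The greedy pick B, D, F, A costs 30; no covering selection beats 29.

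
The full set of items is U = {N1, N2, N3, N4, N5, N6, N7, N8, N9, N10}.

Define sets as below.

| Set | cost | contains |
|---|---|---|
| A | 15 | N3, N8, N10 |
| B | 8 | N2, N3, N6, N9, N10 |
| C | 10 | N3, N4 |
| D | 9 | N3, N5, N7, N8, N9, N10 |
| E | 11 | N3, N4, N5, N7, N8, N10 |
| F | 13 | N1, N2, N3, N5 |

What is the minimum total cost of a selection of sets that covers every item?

B, E, F together cover every item (B ∪ E ∪ F = {N1, N2, N3, N4, N5, N6, N7, N8, N9, N10}); total cost 8 + 11 + 13 = 32.
The greedy pick D, B, C, F costs 40; no covering selection beats 32.

32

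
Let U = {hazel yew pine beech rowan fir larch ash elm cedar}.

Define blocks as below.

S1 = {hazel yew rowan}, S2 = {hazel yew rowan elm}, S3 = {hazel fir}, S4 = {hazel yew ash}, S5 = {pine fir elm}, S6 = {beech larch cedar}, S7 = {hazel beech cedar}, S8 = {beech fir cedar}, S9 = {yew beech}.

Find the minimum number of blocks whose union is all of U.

S2, S4, S5, and S6 cover everything between them: the union {hazel, yew, pine, beech, rowan, fir, larch, ash, elm, cedar} is all of U.
Only S5 contains pine, so S5 is forced; the remaining 7 points need at least 3 more blocks (each remaining block adds at most 3) — so at least 4 blocks are needed, and 4 is optimal.

4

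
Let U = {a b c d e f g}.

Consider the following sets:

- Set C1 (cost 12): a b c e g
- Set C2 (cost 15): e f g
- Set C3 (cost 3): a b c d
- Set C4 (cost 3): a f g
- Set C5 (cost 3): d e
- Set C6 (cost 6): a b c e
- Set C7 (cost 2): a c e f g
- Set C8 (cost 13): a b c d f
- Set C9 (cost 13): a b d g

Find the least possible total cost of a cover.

C3, C7 together cover every point (C3 ∪ C7 = {a, b, c, d, e, f, g}); total cost 3 + 2 = 5.
No covering selection has total cost below 5.

5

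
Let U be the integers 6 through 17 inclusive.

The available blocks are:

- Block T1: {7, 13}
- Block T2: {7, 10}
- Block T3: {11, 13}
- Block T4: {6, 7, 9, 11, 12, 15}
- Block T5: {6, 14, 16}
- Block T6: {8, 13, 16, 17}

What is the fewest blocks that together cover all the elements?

4

T2, T4, T5, and T6 cover everything between them: the union {6, 7, 8, 9, 10, 11, 12, 13, 14, 15, 16, 17} is all of U.
No 3 of the 6 blocks cover everything (all 20 combinations miss at least one element), so 4 is optimal.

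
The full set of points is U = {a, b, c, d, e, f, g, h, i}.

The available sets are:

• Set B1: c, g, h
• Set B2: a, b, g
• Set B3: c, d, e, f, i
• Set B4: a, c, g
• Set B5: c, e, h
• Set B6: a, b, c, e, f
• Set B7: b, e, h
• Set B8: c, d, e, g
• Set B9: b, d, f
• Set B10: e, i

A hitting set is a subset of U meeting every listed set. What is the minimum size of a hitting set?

3

The 3 points {b, c, e} hit every set.
The sets B4, B9, B10 are pairwise disjoint, so any hitting set needs a separate point for each — at least 3. Hence 3 is optimal.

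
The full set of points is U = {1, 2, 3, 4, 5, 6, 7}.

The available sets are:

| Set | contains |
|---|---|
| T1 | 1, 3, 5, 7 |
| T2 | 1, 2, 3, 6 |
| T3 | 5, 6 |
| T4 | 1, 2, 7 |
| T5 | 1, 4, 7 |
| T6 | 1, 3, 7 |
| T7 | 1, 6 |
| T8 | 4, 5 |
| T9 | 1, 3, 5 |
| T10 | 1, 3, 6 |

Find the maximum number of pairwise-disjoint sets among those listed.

2

T8, T10 are pairwise disjoint (T8={4,5}; T10={1,3,6}).
Every remaining set overlaps one of these, and no 3 of the listed sets are pairwise disjoint, so 2 is the maximum.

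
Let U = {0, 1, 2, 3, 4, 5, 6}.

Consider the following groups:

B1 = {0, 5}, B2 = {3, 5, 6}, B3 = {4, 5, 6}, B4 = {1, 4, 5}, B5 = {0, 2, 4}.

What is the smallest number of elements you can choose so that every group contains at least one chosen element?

The 2 elements {0, 5} hit every group.
The groups B2, B5 are pairwise disjoint, so any hitting set needs a separate element for each — at least 2. Hence 2 is optimal.

2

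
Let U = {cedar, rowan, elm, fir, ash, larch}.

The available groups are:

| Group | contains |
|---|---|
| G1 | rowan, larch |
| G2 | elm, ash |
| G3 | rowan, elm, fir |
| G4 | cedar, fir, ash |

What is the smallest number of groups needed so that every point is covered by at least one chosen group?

G1, G2, and G4 cover everything between them: the union {cedar, rowan, elm, fir, ash, larch} is all of U.
Only G4 contains cedar, so G4 is forced; the remaining 3 points need at least 2 more groups (each remaining group adds at most 2) — so at least 3 groups are needed, and 3 is optimal.

3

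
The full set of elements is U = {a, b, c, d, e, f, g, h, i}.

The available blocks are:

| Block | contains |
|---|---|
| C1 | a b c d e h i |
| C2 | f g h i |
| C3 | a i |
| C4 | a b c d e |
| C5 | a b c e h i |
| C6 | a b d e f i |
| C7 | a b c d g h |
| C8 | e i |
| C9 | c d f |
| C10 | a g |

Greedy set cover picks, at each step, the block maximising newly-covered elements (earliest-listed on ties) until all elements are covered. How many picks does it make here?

2

Greedy: pick C1 (covers 7 new) → pick C2 (covers 2 new). Total picks: 2.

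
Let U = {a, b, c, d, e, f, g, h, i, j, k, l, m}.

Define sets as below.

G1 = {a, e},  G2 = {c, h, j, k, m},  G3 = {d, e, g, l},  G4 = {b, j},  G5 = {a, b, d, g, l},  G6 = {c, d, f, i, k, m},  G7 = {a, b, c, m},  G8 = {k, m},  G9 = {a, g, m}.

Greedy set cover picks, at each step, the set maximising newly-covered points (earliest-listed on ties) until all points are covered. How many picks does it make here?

Greedy: pick G6 (covers 6 new) → pick G5 (covers 4 new) → pick G2 (covers 2 new) → pick G1 (covers 1 new). Total picks: 4.

4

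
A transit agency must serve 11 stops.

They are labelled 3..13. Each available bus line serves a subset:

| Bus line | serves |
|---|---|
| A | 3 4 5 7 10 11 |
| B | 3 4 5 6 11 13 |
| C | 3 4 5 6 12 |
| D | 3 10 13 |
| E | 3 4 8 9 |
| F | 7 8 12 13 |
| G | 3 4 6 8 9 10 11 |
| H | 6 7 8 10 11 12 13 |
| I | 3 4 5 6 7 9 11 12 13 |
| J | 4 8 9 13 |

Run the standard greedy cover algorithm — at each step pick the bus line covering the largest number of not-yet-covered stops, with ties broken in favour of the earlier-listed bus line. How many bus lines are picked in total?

Greedy: pick I (covers 9 new) → pick G (covers 2 new). Total picks: 2.

2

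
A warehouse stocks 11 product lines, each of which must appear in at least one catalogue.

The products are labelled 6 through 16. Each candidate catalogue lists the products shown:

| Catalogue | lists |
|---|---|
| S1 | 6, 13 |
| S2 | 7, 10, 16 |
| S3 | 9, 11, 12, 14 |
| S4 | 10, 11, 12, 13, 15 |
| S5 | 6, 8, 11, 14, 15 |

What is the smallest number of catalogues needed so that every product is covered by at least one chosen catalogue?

4

S1 and S2 and S3 and S5 together: S1 ∪ S2 ∪ S3 ∪ S5 = {6, 7, 8, 9, 10, 11, 12, 13, 14, 15, 16} — every product is covered.
Only S3 contains 9, so S3 is forced; the remaining 7 products need at least 3 more catalogues (each remaining catalogue adds at most 3) — so at least 4 catalogues are needed, and 4 is optimal.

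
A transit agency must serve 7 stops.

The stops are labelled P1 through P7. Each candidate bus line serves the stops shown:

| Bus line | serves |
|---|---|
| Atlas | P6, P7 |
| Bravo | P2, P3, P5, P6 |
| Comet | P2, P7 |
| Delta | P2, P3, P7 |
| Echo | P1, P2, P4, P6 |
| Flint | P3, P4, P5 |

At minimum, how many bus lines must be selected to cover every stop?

3

Bravo and Delta and Echo together: Bravo ∪ Delta ∪ Echo = {P1, P2, P3, P4, P5, P6, P7} — every stop is covered.
Only Echo contains P1, so Echo is forced; the remaining 3 stops need at least 2 more bus lines (each remaining bus line adds at most 2) — so at least 3 bus lines are needed, and 3 is optimal.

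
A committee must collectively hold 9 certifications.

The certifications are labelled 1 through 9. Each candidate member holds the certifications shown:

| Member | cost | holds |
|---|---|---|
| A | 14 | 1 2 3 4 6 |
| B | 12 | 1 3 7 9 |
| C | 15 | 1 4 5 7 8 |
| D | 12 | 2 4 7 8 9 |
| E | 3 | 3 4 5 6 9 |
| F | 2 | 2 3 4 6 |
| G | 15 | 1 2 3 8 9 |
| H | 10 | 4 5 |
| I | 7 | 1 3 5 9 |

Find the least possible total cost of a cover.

20

C, E, F together cover every certification (C ∪ E ∪ F = {1, 2, 3, 4, 5, 6, 7, 8, 9}); total cost 15 + 3 + 2 = 20.
No covering selection has total cost below 20.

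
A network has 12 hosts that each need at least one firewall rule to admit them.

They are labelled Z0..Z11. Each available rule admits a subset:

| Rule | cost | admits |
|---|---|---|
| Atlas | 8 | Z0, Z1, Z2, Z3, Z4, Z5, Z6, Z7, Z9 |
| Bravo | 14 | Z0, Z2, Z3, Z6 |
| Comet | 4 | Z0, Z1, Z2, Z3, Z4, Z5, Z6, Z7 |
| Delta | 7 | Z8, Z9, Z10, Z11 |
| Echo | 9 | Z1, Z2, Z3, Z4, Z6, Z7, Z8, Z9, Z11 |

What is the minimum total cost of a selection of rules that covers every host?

11

Comet, Delta together cover every host (Comet ∪ Delta = {Z0, Z1, Z2, Z3, Z4, Z5, Z6, Z7, Z8, Z9, Z10, Z11}); total cost 4 + 7 = 11.
No covering selection has total cost below 11.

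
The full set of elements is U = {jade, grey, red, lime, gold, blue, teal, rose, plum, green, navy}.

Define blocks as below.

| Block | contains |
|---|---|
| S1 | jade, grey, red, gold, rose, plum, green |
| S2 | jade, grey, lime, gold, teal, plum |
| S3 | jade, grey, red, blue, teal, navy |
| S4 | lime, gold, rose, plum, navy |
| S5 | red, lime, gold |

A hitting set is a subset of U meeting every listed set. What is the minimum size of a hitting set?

2

Take H = {jade, gold}. Each listed block contains at least one of these, so H is a hitting set of size 2.
No single element lies in every block, so at least 2 are needed and 2 is optimal.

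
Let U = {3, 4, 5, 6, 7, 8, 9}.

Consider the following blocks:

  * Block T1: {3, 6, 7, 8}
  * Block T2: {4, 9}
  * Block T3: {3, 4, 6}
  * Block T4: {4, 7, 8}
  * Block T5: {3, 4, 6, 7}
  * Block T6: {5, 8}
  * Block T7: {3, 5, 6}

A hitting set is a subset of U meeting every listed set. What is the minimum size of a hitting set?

H = {4, 6, 8} meets every block (each contains at least one member of H), and |H| = 3.
No choice of 2 elements meets every block, so 3 is the minimum.

3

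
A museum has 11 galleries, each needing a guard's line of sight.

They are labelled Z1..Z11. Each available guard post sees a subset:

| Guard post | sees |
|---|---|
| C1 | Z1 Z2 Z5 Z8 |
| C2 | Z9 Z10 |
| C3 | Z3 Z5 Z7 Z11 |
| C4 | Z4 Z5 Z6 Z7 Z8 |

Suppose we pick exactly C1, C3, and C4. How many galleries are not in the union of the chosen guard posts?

Union of C1, C3, C4 = {Z1, Z2, Z3, Z4, Z5, Z6, Z7, Z8, Z11}.
Not covered: Z9, Z10 — 2 galleries.

2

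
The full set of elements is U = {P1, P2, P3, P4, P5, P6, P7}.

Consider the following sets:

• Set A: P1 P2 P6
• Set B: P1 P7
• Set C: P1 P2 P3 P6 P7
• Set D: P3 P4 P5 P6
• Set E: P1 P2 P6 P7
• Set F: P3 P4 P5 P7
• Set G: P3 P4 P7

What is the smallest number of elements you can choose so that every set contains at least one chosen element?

Take H = {P1, P3}. Each listed set contains at least one of these, so H is a hitting set of size 2.
The sets A, G are pairwise disjoint, so any hitting set needs a separate element for each — at least 2. Hence 2 is optimal.

2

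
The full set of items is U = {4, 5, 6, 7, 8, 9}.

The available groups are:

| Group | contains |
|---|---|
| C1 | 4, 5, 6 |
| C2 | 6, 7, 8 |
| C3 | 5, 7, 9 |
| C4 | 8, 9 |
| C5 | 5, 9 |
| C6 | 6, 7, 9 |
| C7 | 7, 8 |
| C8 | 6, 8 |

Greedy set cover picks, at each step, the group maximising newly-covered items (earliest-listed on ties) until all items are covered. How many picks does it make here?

3

Greedy: pick C1 (covers 3 new) → pick C2 (covers 2 new) → pick C3 (covers 1 new). Total picks: 3.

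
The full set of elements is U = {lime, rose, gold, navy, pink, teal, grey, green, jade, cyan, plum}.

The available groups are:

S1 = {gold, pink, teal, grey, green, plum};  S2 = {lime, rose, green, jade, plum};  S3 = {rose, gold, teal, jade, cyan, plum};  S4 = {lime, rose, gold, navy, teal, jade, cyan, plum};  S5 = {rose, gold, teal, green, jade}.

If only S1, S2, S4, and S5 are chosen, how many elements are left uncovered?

0

Union of S1, S2, S4, S5 = {lime, rose, gold, navy, pink, teal, grey, green, jade, cyan, plum} — that's every element, so 0 are uncovered.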